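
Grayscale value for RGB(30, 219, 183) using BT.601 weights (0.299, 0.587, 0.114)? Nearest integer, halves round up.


Gray = 0.299×R + 0.587×G + 0.114×B
Gray = 0.299×30 + 0.587×219 + 0.114×183
Gray = 8.970 + 128.553 + 20.862
Gray = 158.385 → round half up → 158
Gray = 158


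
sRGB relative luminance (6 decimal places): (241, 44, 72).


Linearize each channel (sRGB transfer function): c = v/255; c_lin = c/12.92 if c ≤ 0.04045, else ((c+0.055)/1.055)^2.4
  R: 241/255 ≈ 0.945098 > 0.04045 → ((0.945098+0.055)/1.055)^2.4 ≈ 0.879622
  G: 44/255 ≈ 0.172549 > 0.04045 → ((0.172549+0.055)/1.055)^2.4 ≈ 0.025187
  B: 72/255 ≈ 0.282353 > 0.04045 → ((0.282353+0.055)/1.055)^2.4 ≈ 0.064803
R_lin = 0.879622, G_lin = 0.025187, B_lin = 0.064803
L = 0.2126×R + 0.7152×G + 0.0722×B
L = 0.2126×0.879622 + 0.7152×0.025187 + 0.0722×0.064803
L ≈ 0.209700


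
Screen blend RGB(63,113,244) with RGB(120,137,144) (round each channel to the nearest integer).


Screen: C = 255 - (255-A)×(255-B)/255, rounded to nearest integer
R: 255 - (255-63)×(255-120)/255 = 255 - 25920/255 ≈ 255 - 101.647 = 153.353 → 153
G: 255 - (255-113)×(255-137)/255 = 255 - 16756/255 ≈ 255 - 65.710 = 189.290 → 189
B: 255 - (255-244)×(255-144)/255 = 255 - 1221/255 ≈ 255 - 4.788 = 250.212 → 250
= RGB(153, 189, 250)


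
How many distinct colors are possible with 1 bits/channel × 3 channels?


Total bits = 1 bits/channel × 3 channels = 3 bits
Distinct colors = 2^3
= 8 colors


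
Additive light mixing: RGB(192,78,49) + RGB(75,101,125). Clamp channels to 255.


Additive: each channel = min(255, C₁+C₂)
R: 192+75 = 267 → 255
G: 78+101 = 179 → 179
B: 49+125 = 174 → 174
= RGB(255, 179, 174)


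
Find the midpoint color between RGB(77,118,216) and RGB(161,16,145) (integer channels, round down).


Midpoint: each channel = ⌊(C₁+C₂)/2⌋
R: ⌊(77+161)/2⌋ = 119
G: ⌊(118+16)/2⌋ = 67
B: ⌊(216+145)/2⌋ = 180
= RGB(119, 67, 180)


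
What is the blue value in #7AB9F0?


Color: #7AB9F0
R = 7A = 122
G = B9 = 185
B = F0 = 240
Blue = 240


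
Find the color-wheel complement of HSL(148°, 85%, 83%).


Complement = opposite side of color wheel = hue + 180°
H' = (148 + 180) mod 360 = 328°
S and L unchanged.
= HSL(328°, 85%, 83%)


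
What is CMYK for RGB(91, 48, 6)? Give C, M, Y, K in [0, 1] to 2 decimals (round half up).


R'=91/255≈0.3569, G'=48/255≈0.1882, B'=6/255≈0.0235
K = 1 - max(R',G',B') = 1 - 91/255 = 164/255 = 0.64313… → 0.64
(1-R'-K)/(1-K) simplifies to (max-R)/max with max = 91:
C = (91-91)/91 = 0/91 = 0 → 0.00
M = (91-48)/91 = 43/91 = 0.47252… → 0.47
Y = (91-6)/91 = 85/91 = 0.93406… → 0.93
= CMYK(0.00, 0.47, 0.93, 0.64)


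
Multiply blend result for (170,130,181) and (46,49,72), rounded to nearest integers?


Multiply: C = A×B/255, rounded to nearest integer
R: 170×46/255 = 7820/255 ≈ 30.667 → 31
G: 130×49/255 = 6370/255 ≈ 24.980 → 25
B: 181×72/255 = 13032/255 ≈ 51.106 → 51
= RGB(31, 25, 51)


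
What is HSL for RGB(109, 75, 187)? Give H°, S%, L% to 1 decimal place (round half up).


Normalize: R'=109/255≈0.4275, G'=75/255≈0.2941, B'=187/255≈0.7333
Max=187/255, Min=75/255, Δ=Max-Min=112/255
L = (Max+Min)/2 = (187+75)/510 = 262/510 = 0.51372… → L = 51.4%
L > 0.5 → S = Δ/(2-Max-Min) = 112/(510-187-75) = 112/248 = 0.45161… → S = 45.2%
(the 1/255 factors cancel in S and H, so raw channel differences can be used)
Max is B' → H = 60 × ((R-G)/Δ + 4) = 60 × ((109-75)/112 + 4)
  34/112 + 4 = 0.3035… + 4 = 4.3035…
  H = 60 × 4.3035… = 258.214…° → H = 258.2°
= HSL(258.2°, 45.2%, 51.4%)


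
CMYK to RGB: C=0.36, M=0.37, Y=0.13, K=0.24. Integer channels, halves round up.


R = 255 × (1-C) × (1-K) = 255 × 0.64 × 0.76 = 124.032 → 124
G = 255 × (1-M) × (1-K) = 255 × 0.63 × 0.76 = 122.094 → 122
B = 255 × (1-Y) × (1-K) = 255 × 0.87 × 0.76 = 168.606 → 169
= RGB(124, 122, 169)


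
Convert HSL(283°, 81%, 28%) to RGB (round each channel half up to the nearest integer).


H=283°, S=0.81, L=0.28
C = (1-|2L-1|)×S = (1-|-0.44|)×0.81 = 0.4536
H' = H/60 = 283/60 ≈ 4.7167; X = C×(1-|H' mod 2 - 1|) = 0.32508
m = L - C/2 = 0.28 - 0.2268 = 0.0532
Sector ⌊H'⌋ = 4 → (R',G',B') = (0.32508, 0.0, 0.4536)
RGB = ((R'+m)×255, (G'+m)×255, (B'+m)×255) = (96.4614, 13.566, 129.234)
Round half up → RGB(96, 14, 129)


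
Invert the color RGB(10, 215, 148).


Invert: (255-R, 255-G, 255-B)
R: 255-10 = 245
G: 255-215 = 40
B: 255-148 = 107
= RGB(245, 40, 107)


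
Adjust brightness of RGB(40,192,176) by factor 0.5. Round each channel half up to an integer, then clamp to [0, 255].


Multiply each channel by 0.5, round half up, clamp to [0, 255]
R: 40×0.5 = 20
G: 192×0.5 = 96
B: 176×0.5 = 88
= RGB(20, 96, 88)


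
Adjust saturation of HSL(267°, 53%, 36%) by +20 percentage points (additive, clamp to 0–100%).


Original S = 53%
Adjustment = +20 percentage points
New S = 53 + (20) = 73
Clamp to [0, 100] → 73
= HSL(267°, 73%, 36%)


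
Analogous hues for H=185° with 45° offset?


Base hue: 185°
Left analog: (185 - 45) mod 360 = 140°
Right analog: (185 + 45) mod 360 = 230°
Analogous hues = 140° and 230°


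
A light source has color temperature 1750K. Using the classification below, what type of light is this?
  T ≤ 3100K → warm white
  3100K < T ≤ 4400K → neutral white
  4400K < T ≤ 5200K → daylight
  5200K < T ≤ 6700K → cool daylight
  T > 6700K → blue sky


Temperature: 1750K
1750K ≤ 3100K → warm white
Classification: warm white


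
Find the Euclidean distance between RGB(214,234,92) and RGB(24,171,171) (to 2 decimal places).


d = √[(R₁-R₂)² + (G₁-G₂)² + (B₁-B₂)²]
d = √[(214-24)² + (234-171)² + (92-171)²]
d = √[36100 + 3969 + 6241]
d = √46310
d ≈ 215.20


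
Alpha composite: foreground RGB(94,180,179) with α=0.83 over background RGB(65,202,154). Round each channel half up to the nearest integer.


C = α×F + (1-α)×B, with 1-α = 0.17
R: 0.83×94 + 0.17×65 = 78.02 + 11.05 = 89.07 → 89
G: 0.83×180 + 0.17×202 = 149.40 + 34.34 = 183.74 → 184
B: 0.83×179 + 0.17×154 = 148.57 + 26.18 = 174.75 → 175
= RGB(89, 184, 175)


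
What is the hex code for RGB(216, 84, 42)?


R = 216 → D8 (hex)
G = 84 → 54 (hex)
B = 42 → 2A (hex)
Hex = #D8542A


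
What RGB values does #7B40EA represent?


7B → 123 (R)
40 → 64 (G)
EA → 234 (B)
= RGB(123, 64, 234)


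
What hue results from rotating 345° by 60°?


New hue = (H + rotation) mod 360
New hue = (345 + 60) mod 360
= 405 mod 360
= 45°


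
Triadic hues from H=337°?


Triadic: equally spaced at 120° intervals
H1 = 337°
H2 = (337 + 120) mod 360 = 97°
H3 = (337 + 240) mod 360 = 217°
Triadic = 337°, 97°, 217°


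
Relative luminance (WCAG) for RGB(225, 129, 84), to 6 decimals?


Linearize each channel (sRGB transfer function): c = v/255; c_lin = c/12.92 if c ≤ 0.04045, else ((c+0.055)/1.055)^2.4
  R: 225/255 ≈ 0.882353 > 0.04045 → ((0.882353+0.055)/1.055)^2.4 ≈ 0.752942
  G: 129/255 ≈ 0.505882 > 0.04045 → ((0.505882+0.055)/1.055)^2.4 ≈ 0.219526
  B: 84/255 ≈ 0.329412 > 0.04045 → ((0.329412+0.055)/1.055)^2.4 ≈ 0.088656
R_lin = 0.752942, G_lin = 0.219526, B_lin = 0.088656
L = 0.2126×R + 0.7152×G + 0.0722×B
L = 0.2126×0.752942 + 0.7152×0.219526 + 0.0722×0.088656
L ≈ 0.323482


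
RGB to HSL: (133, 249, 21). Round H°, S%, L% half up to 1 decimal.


Normalize: R'=133/255≈0.5216, G'=249/255≈0.9765, B'=21/255≈0.0824
Max=249/255, Min=21/255, Δ=Max-Min=228/255
L = (Max+Min)/2 = (249+21)/510 = 270/510 = 0.52941… → L = 52.9%
L > 0.5 → S = Δ/(2-Max-Min) = 228/(510-249-21) = 228/240 = 0.95 → S = 95.0%
(the 1/255 factors cancel in S and H, so raw channel differences can be used)
Max is G' → H = 60 × ((B-R)/Δ + 2) = 60 × ((21-133)/228 + 2)
  -112/228 + 2 = -0.4912… + 2 = 1.5087…
  H = 60 × 1.5087… = 90.526…° → H = 90.5°
= HSL(90.5°, 95.0%, 52.9%)


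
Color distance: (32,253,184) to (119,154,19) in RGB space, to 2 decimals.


d = √[(R₁-R₂)² + (G₁-G₂)² + (B₁-B₂)²]
d = √[(32-119)² + (253-154)² + (184-19)²]
d = √[7569 + 9801 + 27225]
d = √44595
d ≈ 211.18


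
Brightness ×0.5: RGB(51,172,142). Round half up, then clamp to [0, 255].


Multiply each channel by 0.5, round half up, clamp to [0, 255]
R: 51×0.5 = 25.5 → round → 26
G: 172×0.5 = 86
B: 142×0.5 = 71
= RGB(26, 86, 71)


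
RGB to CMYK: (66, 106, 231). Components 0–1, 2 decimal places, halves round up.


R'=66/255≈0.2588, G'=106/255≈0.4157, B'=231/255≈0.9059
K = 1 - max(R',G',B') = 1 - 231/255 = 24/255 = 0.09411… → 0.09
(1-R'-K)/(1-K) simplifies to (max-R)/max with max = 231:
C = (231-66)/231 = 165/231 = 0.71428… → 0.71
M = (231-106)/231 = 125/231 = 0.54112… → 0.54
Y = (231-231)/231 = 0/231 = 0 → 0.00
= CMYK(0.71, 0.54, 0.00, 0.09)


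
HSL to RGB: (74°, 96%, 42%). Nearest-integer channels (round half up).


H=74°, S=0.96, L=0.42
C = (1-|2L-1|)×S = (1-|-0.16|)×0.96 = 0.8064
H' = H/60 = 74/60 ≈ 1.2333; X = C×(1-|H' mod 2 - 1|) = 0.61824
m = L - C/2 = 0.42 - 0.4032 = 0.0168
Sector ⌊H'⌋ = 1 → (R',G',B') = (0.61824, 0.8064, 0.0)
RGB = ((R'+m)×255, (G'+m)×255, (B'+m)×255) = (161.9352, 209.916, 4.284)
Round half up → RGB(162, 210, 4)


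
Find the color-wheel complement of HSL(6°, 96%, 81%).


Complement = opposite side of color wheel = hue + 180°
H' = (6 + 180) mod 360 = 186°
S and L unchanged.
= HSL(186°, 96%, 81%)


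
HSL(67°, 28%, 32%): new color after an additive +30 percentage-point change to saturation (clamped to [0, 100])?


Original S = 28%
Adjustment = +30 percentage points
New S = 28 + (30) = 58
Clamp to [0, 100] → 58
= HSL(67°, 58%, 32%)


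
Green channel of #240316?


Color: #240316
R = 24 = 36
G = 03 = 3
B = 16 = 22
Green = 3


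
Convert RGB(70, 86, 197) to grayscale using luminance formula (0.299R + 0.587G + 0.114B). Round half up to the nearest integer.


Gray = 0.299×R + 0.587×G + 0.114×B
Gray = 0.299×70 + 0.587×86 + 0.114×197
Gray = 20.930 + 50.482 + 22.458
Gray = 93.870 → round half up → 94
Gray = 94


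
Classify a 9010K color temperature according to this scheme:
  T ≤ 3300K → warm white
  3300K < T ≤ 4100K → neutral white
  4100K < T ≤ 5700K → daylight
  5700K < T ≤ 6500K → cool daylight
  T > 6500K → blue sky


Temperature: 9010K
9010K > 6500K → blue sky
Classification: blue sky


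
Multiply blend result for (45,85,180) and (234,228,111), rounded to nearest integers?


Multiply: C = A×B/255, rounded to nearest integer
R: 45×234/255 = 10530/255 ≈ 41.294 → 41
G: 85×228/255 = 19380/255 ≈ 76.000 → 76
B: 180×111/255 = 19980/255 ≈ 78.353 → 78
= RGB(41, 76, 78)


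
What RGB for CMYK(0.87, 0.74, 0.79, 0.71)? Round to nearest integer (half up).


R = 255 × (1-C) × (1-K) = 255 × 0.13 × 0.29 = 9.6135 → 10
G = 255 × (1-M) × (1-K) = 255 × 0.26 × 0.29 = 19.227 → 19
B = 255 × (1-Y) × (1-K) = 255 × 0.21 × 0.29 = 15.5295 → 16
= RGB(10, 19, 16)


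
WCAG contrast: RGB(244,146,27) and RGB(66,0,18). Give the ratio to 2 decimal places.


Linearize each sRGB channel c=v/255: c/12.92 if c ≤ 0.04045 else ((c+0.055)/1.055)^2.4
L = 0.2126×R_lin + 0.7152×G_lin + 0.0722×B_lin
Color 1 (244,146,27):
  R=244: 244/255≈0.9569 > 0.04045 → ((0.9569+0.055)/1.055)^2.4 ≈ 0.90466
  G=146: 146/255≈0.5725 > 0.04045 → ((0.5725+0.055)/1.055)^2.4 ≈ 0.28744
  B=27: 27/255≈0.1059 > 0.04045 → ((0.1059+0.055)/1.055)^2.4 ≈ 0.01096
  L1 = 0.2126×0.90466 + 0.7152×0.28744 + 0.0722×0.01096 ≈ 0.39870
Color 2 (66,0,18):
  R=66: 66/255≈0.2588 > 0.04045 → ((0.2588+0.055)/1.055)^2.4 ≈ 0.05448
  G=0: 0/255≈0.0000 ≤ 0.04045 → 0.0000/12.92 ≈ 0.00000
  B=18: 18/255≈0.0706 > 0.04045 → ((0.0706+0.055)/1.055)^2.4 ≈ 0.00605
  L2 = 0.2126×0.05448 + 0.7152×0.00000 + 0.0722×0.00605 ≈ 0.01202
Lighter = 0.39870, Darker = 0.01202
Ratio = (L_lighter + 0.05) / (L_darker + 0.05)
Ratio = (0.39870 + 0.05) / (0.01202 + 0.05) = 0.44870 / 0.06202 ≈ 7.2349
Ratio ≈ 7.23:1


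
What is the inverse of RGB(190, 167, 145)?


Invert: (255-R, 255-G, 255-B)
R: 255-190 = 65
G: 255-167 = 88
B: 255-145 = 110
= RGB(65, 88, 110)


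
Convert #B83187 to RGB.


B8 → 184 (R)
31 → 49 (G)
87 → 135 (B)
= RGB(184, 49, 135)


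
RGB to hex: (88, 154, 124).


R = 88 → 58 (hex)
G = 154 → 9A (hex)
B = 124 → 7C (hex)
Hex = #589A7C


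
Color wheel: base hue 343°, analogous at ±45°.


Base hue: 343°
Left analog: (343 - 45) mod 360 = 298°
Right analog: (343 + 45) mod 360 = 28°
Analogous hues = 298° and 28°


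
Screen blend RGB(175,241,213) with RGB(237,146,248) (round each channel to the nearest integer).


Screen: C = 255 - (255-A)×(255-B)/255, rounded to nearest integer
R: 255 - (255-175)×(255-237)/255 = 255 - 1440/255 ≈ 255 - 5.647 = 249.353 → 249
G: 255 - (255-241)×(255-146)/255 = 255 - 1526/255 ≈ 255 - 5.984 = 249.016 → 249
B: 255 - (255-213)×(255-248)/255 = 255 - 294/255 ≈ 255 - 1.153 = 253.847 → 254
= RGB(249, 249, 254)


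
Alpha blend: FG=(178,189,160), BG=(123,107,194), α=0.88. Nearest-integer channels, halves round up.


C = α×F + (1-α)×B, with 1-α = 0.12
R: 0.88×178 + 0.12×123 = 156.64 + 14.76 = 171.40 → 171
G: 0.88×189 + 0.12×107 = 166.32 + 12.84 = 179.16 → 179
B: 0.88×160 + 0.12×194 = 140.80 + 23.28 = 164.08 → 164
= RGB(171, 179, 164)


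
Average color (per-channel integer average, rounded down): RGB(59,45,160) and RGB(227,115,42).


Midpoint: each channel = ⌊(C₁+C₂)/2⌋
R: ⌊(59+227)/2⌋ = 143
G: ⌊(45+115)/2⌋ = 80
B: ⌊(160+42)/2⌋ = 101
= RGB(143, 80, 101)


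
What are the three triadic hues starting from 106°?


Triadic: equally spaced at 120° intervals
H1 = 106°
H2 = (106 + 120) mod 360 = 226°
H3 = (106 + 240) mod 360 = 346°
Triadic = 106°, 226°, 346°


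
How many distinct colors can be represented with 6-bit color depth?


Colors = 2^bits = 2^6
= 64 colors


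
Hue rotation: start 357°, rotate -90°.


New hue = (H + rotation) mod 360
New hue = (357 -90) mod 360
= 267 mod 360
= 267°


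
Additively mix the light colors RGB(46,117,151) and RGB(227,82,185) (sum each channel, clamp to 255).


Additive: each channel = min(255, C₁+C₂)
R: 46+227 = 273 → 255
G: 117+82 = 199 → 199
B: 151+185 = 336 → 255
= RGB(255, 199, 255)


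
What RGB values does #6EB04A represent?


6E → 110 (R)
B0 → 176 (G)
4A → 74 (B)
= RGB(110, 176, 74)


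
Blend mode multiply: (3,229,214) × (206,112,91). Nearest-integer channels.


Multiply: C = A×B/255, rounded to nearest integer
R: 3×206/255 = 618/255 ≈ 2.424 → 2
G: 229×112/255 = 25648/255 ≈ 100.580 → 101
B: 214×91/255 = 19474/255 ≈ 76.369 → 76
= RGB(2, 101, 76)


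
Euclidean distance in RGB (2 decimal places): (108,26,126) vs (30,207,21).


d = √[(R₁-R₂)² + (G₁-G₂)² + (B₁-B₂)²]
d = √[(108-30)² + (26-207)² + (126-21)²]
d = √[6084 + 32761 + 11025]
d = √49870
d ≈ 223.32


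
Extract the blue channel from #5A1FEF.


Color: #5A1FEF
R = 5A = 90
G = 1F = 31
B = EF = 239
Blue = 239


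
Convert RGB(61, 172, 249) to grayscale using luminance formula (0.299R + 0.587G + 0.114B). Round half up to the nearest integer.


Gray = 0.299×R + 0.587×G + 0.114×B
Gray = 0.299×61 + 0.587×172 + 0.114×249
Gray = 18.239 + 100.964 + 28.386
Gray = 147.589 → round half up → 148
Gray = 148


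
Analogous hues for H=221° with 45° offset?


Base hue: 221°
Left analog: (221 - 45) mod 360 = 176°
Right analog: (221 + 45) mod 360 = 266°
Analogous hues = 176° and 266°


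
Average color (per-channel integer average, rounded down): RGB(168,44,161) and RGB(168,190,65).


Midpoint: each channel = ⌊(C₁+C₂)/2⌋
R: ⌊(168+168)/2⌋ = 168
G: ⌊(44+190)/2⌋ = 117
B: ⌊(161+65)/2⌋ = 113
= RGB(168, 117, 113)


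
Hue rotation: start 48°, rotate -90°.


New hue = (H + rotation) mod 360
New hue = (48 -90) mod 360
= -42 mod 360
= 318°


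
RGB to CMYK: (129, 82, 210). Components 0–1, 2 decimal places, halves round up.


R'=129/255≈0.5059, G'=82/255≈0.3216, B'=210/255≈0.8235
K = 1 - max(R',G',B') = 1 - 210/255 = 45/255 = 0.17647… → 0.18
(1-R'-K)/(1-K) simplifies to (max-R)/max with max = 210:
C = (210-129)/210 = 81/210 = 0.38571… → 0.39
M = (210-82)/210 = 128/210 = 0.60952… → 0.61
Y = (210-210)/210 = 0/210 = 0 → 0.00
= CMYK(0.39, 0.61, 0.00, 0.18)


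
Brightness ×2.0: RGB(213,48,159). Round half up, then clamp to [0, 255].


Multiply each channel by 2.0, round half up, clamp to [0, 255]
R: 213×2.0 = 426 → clamp → 255
G: 48×2.0 = 96
B: 159×2.0 = 318 → clamp → 255
= RGB(255, 96, 255)


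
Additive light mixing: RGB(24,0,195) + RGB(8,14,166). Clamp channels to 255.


Additive: each channel = min(255, C₁+C₂)
R: 24+8 = 32 → 32
G: 0+14 = 14 → 14
B: 195+166 = 361 → 255
= RGB(32, 14, 255)


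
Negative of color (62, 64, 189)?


Invert: (255-R, 255-G, 255-B)
R: 255-62 = 193
G: 255-64 = 191
B: 255-189 = 66
= RGB(193, 191, 66)


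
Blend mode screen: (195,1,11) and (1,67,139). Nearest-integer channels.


Screen: C = 255 - (255-A)×(255-B)/255, rounded to nearest integer
R: 255 - (255-195)×(255-1)/255 = 255 - 15240/255 ≈ 255 - 59.765 = 195.235 → 195
G: 255 - (255-1)×(255-67)/255 = 255 - 47752/255 ≈ 255 - 187.263 = 67.737 → 68
B: 255 - (255-11)×(255-139)/255 = 255 - 28304/255 ≈ 255 - 110.996 = 144.004 → 144
= RGB(195, 68, 144)


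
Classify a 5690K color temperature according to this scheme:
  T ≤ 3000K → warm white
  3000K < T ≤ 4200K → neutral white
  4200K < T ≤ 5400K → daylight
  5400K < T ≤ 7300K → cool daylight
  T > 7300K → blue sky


Temperature: 5690K
5400K < 5690K ≤ 7300K → cool daylight
Classification: cool daylight


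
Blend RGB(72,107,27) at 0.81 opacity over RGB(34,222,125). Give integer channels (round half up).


C = α×F + (1-α)×B, with 1-α = 0.19
R: 0.81×72 + 0.19×34 = 58.32 + 6.46 = 64.78 → 65
G: 0.81×107 + 0.19×222 = 86.67 + 42.18 = 128.85 → 129
B: 0.81×27 + 0.19×125 = 21.87 + 23.75 = 45.62 → 46
= RGB(65, 129, 46)


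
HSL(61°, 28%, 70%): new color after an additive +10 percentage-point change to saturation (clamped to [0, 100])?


Original S = 28%
Adjustment = +10 percentage points
New S = 28 + (10) = 38
Clamp to [0, 100] → 38
= HSL(61°, 38%, 70%)


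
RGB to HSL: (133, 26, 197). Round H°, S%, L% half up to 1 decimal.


Normalize: R'=133/255≈0.5216, G'=26/255≈0.1020, B'=197/255≈0.7725
Max=197/255, Min=26/255, Δ=Max-Min=171/255
L = (Max+Min)/2 = (197+26)/510 = 223/510 = 0.43725… → L = 43.7%
L ≤ 0.5 → S = Δ/(Max+Min) = 171/(197+26) = 171/223 = 0.76681… → S = 76.7%
(the 1/255 factors cancel in S and H, so raw channel differences can be used)
Max is B' → H = 60 × ((R-G)/Δ + 4) = 60 × ((133-26)/171 + 4)
  107/171 + 4 = 0.6257… + 4 = 4.6257…
  H = 60 × 4.6257… = 277.543…° → H = 277.5°
= HSL(277.5°, 76.7%, 43.7%)


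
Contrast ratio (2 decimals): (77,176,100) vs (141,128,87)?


Linearize each sRGB channel c=v/255: c/12.92 if c ≤ 0.04045 else ((c+0.055)/1.055)^2.4
L = 0.2126×R_lin + 0.7152×G_lin + 0.0722×B_lin
Color 1 (77,176,100):
  R=77: 77/255≈0.3020 > 0.04045 → ((0.3020+0.055)/1.055)^2.4 ≈ 0.07421
  G=176: 176/255≈0.6902 > 0.04045 → ((0.6902+0.055)/1.055)^2.4 ≈ 0.43415
  B=100: 100/255≈0.3922 > 0.04045 → ((0.3922+0.055)/1.055)^2.4 ≈ 0.12744
  L1 = 0.2126×0.07421 + 0.7152×0.43415 + 0.0722×0.12744 ≈ 0.33549
Color 2 (141,128,87):
  R=141: 141/255≈0.5529 > 0.04045 → ((0.5529+0.055)/1.055)^2.4 ≈ 0.26636
  G=128: 128/255≈0.5020 > 0.04045 → ((0.5020+0.055)/1.055)^2.4 ≈ 0.21586
  B=87: 87/255≈0.3412 > 0.04045 → ((0.3412+0.055)/1.055)^2.4 ≈ 0.09531
  L2 = 0.2126×0.26636 + 0.7152×0.21586 + 0.0722×0.09531 ≈ 0.21789
Lighter = 0.33549, Darker = 0.21789
Ratio = (L_lighter + 0.05) / (L_darker + 0.05)
Ratio = (0.33549 + 0.05) / (0.21789 + 0.05) = 0.38549 / 0.26789 ≈ 1.4390
Ratio ≈ 1.44:1


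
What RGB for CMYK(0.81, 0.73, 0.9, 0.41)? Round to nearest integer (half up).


R = 255 × (1-C) × (1-K) = 255 × 0.19 × 0.59 = 28.5855 → 29
G = 255 × (1-M) × (1-K) = 255 × 0.27 × 0.59 = 40.6215 → 41
B = 255 × (1-Y) × (1-K) = 255 × 0.10 × 0.59 = 15.045 → 15
= RGB(29, 41, 15)


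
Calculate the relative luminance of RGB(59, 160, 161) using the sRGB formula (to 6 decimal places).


Linearize each channel (sRGB transfer function): c = v/255; c_lin = c/12.92 if c ≤ 0.04045, else ((c+0.055)/1.055)^2.4
  R: 59/255 ≈ 0.231373 > 0.04045 → ((0.231373+0.055)/1.055)^2.4 ≈ 0.043735
  G: 160/255 ≈ 0.627451 > 0.04045 → ((0.627451+0.055)/1.055)^2.4 ≈ 0.351533
  B: 161/255 ≈ 0.631373 > 0.04045 → ((0.631373+0.055)/1.055)^2.4 ≈ 0.356400
R_lin = 0.043735, G_lin = 0.351533, B_lin = 0.356400
L = 0.2126×R + 0.7152×G + 0.0722×B
L = 0.2126×0.043735 + 0.7152×0.351533 + 0.0722×0.356400
L ≈ 0.286446


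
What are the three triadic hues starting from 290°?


Triadic: equally spaced at 120° intervals
H1 = 290°
H2 = (290 + 120) mod 360 = 50°
H3 = (290 + 240) mod 360 = 170°
Triadic = 290°, 50°, 170°


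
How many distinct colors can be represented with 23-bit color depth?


Colors = 2^bits = 2^23
= 8,388,608 colors


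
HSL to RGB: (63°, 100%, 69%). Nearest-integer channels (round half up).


H=63°, S=1.00, L=0.69
C = (1-|2L-1|)×S = (1-|0.38|)×1.00 = 0.62
H' = H/60 = 63/60 ≈ 1.0500; X = C×(1-|H' mod 2 - 1|) = 0.589
m = L - C/2 = 0.69 - 0.31 = 0.38
Sector ⌊H'⌋ = 1 → (R',G',B') = (0.589, 0.62, 0.0)
RGB = ((R'+m)×255, (G'+m)×255, (B'+m)×255) = (247.095, 255.0, 96.9)
Round half up → RGB(247, 255, 97)


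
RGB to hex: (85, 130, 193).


R = 85 → 55 (hex)
G = 130 → 82 (hex)
B = 193 → C1 (hex)
Hex = #5582C1


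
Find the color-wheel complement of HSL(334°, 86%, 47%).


Complement = opposite side of color wheel = hue + 180°
H' = (334 + 180) mod 360 = 154°
S and L unchanged.
= HSL(154°, 86%, 47%)


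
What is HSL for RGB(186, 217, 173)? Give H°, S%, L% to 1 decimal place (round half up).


Normalize: R'=186/255≈0.7294, G'=217/255≈0.8510, B'=173/255≈0.6784
Max=217/255, Min=173/255, Δ=Max-Min=44/255
L = (Max+Min)/2 = (217+173)/510 = 390/510 = 0.76470… → L = 76.5%
L > 0.5 → S = Δ/(2-Max-Min) = 44/(510-217-173) = 44/120 = 0.36666… → S = 36.7%
(the 1/255 factors cancel in S and H, so raw channel differences can be used)
Max is G' → H = 60 × ((B-R)/Δ + 2) = 60 × ((173-186)/44 + 2)
  -13/44 + 2 = -0.2954… + 2 = 1.7045…
  H = 60 × 1.7045… = 102.272…° → H = 102.3°
= HSL(102.3°, 36.7%, 76.5%)


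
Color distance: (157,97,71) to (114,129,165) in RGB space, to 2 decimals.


d = √[(R₁-R₂)² + (G₁-G₂)² + (B₁-B₂)²]
d = √[(157-114)² + (97-129)² + (71-165)²]
d = √[1849 + 1024 + 8836]
d = √11709
d ≈ 108.21


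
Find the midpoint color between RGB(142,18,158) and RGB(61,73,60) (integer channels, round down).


Midpoint: each channel = ⌊(C₁+C₂)/2⌋
R: ⌊(142+61)/2⌋ = 101
G: ⌊(18+73)/2⌋ = 45
B: ⌊(158+60)/2⌋ = 109
= RGB(101, 45, 109)


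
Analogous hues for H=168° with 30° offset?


Base hue: 168°
Left analog: (168 - 30) mod 360 = 138°
Right analog: (168 + 30) mod 360 = 198°
Analogous hues = 138° and 198°


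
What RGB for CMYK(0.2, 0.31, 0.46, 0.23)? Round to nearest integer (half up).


R = 255 × (1-C) × (1-K) = 255 × 0.80 × 0.77 = 157.08 → 157
G = 255 × (1-M) × (1-K) = 255 × 0.69 × 0.77 = 135.4815 → 135
B = 255 × (1-Y) × (1-K) = 255 × 0.54 × 0.77 = 106.029 → 106
= RGB(157, 135, 106)


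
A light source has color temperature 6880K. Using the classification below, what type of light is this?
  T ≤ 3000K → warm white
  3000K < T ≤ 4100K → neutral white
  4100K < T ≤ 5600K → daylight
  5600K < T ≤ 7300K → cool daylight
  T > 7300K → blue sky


Temperature: 6880K
5600K < 6880K ≤ 7300K → cool daylight
Classification: cool daylight


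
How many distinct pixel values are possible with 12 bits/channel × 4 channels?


Total bits = 12 bits/channel × 4 channels = 48 bits
Distinct pixel values = 2^48
= 281,474,976,710,656 pixel values


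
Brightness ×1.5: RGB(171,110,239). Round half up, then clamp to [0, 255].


Multiply each channel by 1.5, round half up, clamp to [0, 255]
R: 171×1.5 = 256.5 → round → 257 → clamp → 255
G: 110×1.5 = 165
B: 239×1.5 = 358.5 → round → 359 → clamp → 255
= RGB(255, 165, 255)


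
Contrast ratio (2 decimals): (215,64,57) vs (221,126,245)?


Linearize each sRGB channel c=v/255: c/12.92 if c ≤ 0.04045 else ((c+0.055)/1.055)^2.4
L = 0.2126×R_lin + 0.7152×G_lin + 0.0722×B_lin
Color 1 (215,64,57):
  R=215: 215/255≈0.8431 > 0.04045 → ((0.8431+0.055)/1.055)^2.4 ≈ 0.67954
  G=64: 64/255≈0.2510 > 0.04045 → ((0.2510+0.055)/1.055)^2.4 ≈ 0.05127
  B=57: 57/255≈0.2235 > 0.04045 → ((0.2235+0.055)/1.055)^2.4 ≈ 0.04092
  L1 = 0.2126×0.67954 + 0.7152×0.05127 + 0.0722×0.04092 ≈ 0.18409
Color 2 (221,126,245):
  R=221: 221/255≈0.8667 > 0.04045 → ((0.8667+0.055)/1.055)^2.4 ≈ 0.72306
  G=126: 126/255≈0.4941 > 0.04045 → ((0.4941+0.055)/1.055)^2.4 ≈ 0.20864
  B=245: 245/255≈0.9608 > 0.04045 → ((0.9608+0.055)/1.055)^2.4 ≈ 0.91310
  L2 = 0.2126×0.72306 + 0.7152×0.20864 + 0.0722×0.91310 ≈ 0.36886
Lighter = 0.36886, Darker = 0.18409
Ratio = (L_lighter + 0.05) / (L_darker + 0.05)
Ratio = (0.36886 + 0.05) / (0.18409 + 0.05) = 0.41886 / 0.23409 ≈ 1.7893
Ratio ≈ 1.79:1


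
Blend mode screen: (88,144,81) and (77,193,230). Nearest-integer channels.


Screen: C = 255 - (255-A)×(255-B)/255, rounded to nearest integer
R: 255 - (255-88)×(255-77)/255 = 255 - 29726/255 ≈ 255 - 116.573 = 138.427 → 138
G: 255 - (255-144)×(255-193)/255 = 255 - 6882/255 ≈ 255 - 26.988 = 228.012 → 228
B: 255 - (255-81)×(255-230)/255 = 255 - 4350/255 ≈ 255 - 17.059 = 237.941 → 238
= RGB(138, 228, 238)


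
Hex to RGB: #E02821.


E0 → 224 (R)
28 → 40 (G)
21 → 33 (B)
= RGB(224, 40, 33)


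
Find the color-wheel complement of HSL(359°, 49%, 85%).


Complement = opposite side of color wheel = hue + 180°
H' = (359 + 180) mod 360 = 179°
S and L unchanged.
= HSL(179°, 49%, 85%)


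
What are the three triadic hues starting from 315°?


Triadic: equally spaced at 120° intervals
H1 = 315°
H2 = (315 + 120) mod 360 = 75°
H3 = (315 + 240) mod 360 = 195°
Triadic = 315°, 75°, 195°


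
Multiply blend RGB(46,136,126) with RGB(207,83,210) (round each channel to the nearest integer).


Multiply: C = A×B/255, rounded to nearest integer
R: 46×207/255 = 9522/255 ≈ 37.341 → 37
G: 136×83/255 = 11288/255 ≈ 44.267 → 44
B: 126×210/255 = 26460/255 ≈ 103.765 → 104
= RGB(37, 44, 104)


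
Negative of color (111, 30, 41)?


Invert: (255-R, 255-G, 255-B)
R: 255-111 = 144
G: 255-30 = 225
B: 255-41 = 214
= RGB(144, 225, 214)


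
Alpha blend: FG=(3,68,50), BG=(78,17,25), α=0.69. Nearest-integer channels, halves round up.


C = α×F + (1-α)×B, with 1-α = 0.31
R: 0.69×3 + 0.31×78 = 2.07 + 24.18 = 26.25 → 26
G: 0.69×68 + 0.31×17 = 46.92 + 5.27 = 52.19 → 52
B: 0.69×50 + 0.31×25 = 34.50 + 7.75 = 42.25 → 42
= RGB(26, 52, 42)


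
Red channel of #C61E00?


Color: #C61E00
R = C6 = 198
G = 1E = 30
B = 00 = 0
Red = 198


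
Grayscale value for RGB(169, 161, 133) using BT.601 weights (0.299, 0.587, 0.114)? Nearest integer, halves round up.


Gray = 0.299×R + 0.587×G + 0.114×B
Gray = 0.299×169 + 0.587×161 + 0.114×133
Gray = 50.531 + 94.507 + 15.162
Gray = 160.200 → round half up → 160
Gray = 160


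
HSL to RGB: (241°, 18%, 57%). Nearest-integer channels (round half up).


H=241°, S=0.18, L=0.57
C = (1-|2L-1|)×S = (1-|0.14|)×0.18 = 0.1548
H' = H/60 = 241/60 ≈ 4.0167; X = C×(1-|H' mod 2 - 1|) = 0.00258
m = L - C/2 = 0.57 - 0.0774 = 0.4926
Sector ⌊H'⌋ = 4 → (R',G',B') = (0.00258, 0.0, 0.1548)
RGB = ((R'+m)×255, (G'+m)×255, (B'+m)×255) = (126.2709, 125.613, 165.087)
Round half up → RGB(126, 126, 165)


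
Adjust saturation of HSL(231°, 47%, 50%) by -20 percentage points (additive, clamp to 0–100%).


Original S = 47%
Adjustment = -20 percentage points
New S = 47 + (-20) = 27
Clamp to [0, 100] → 27
= HSL(231°, 27%, 50%)


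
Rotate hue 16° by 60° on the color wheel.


New hue = (H + rotation) mod 360
New hue = (16 + 60) mod 360
= 76 mod 360
= 76°


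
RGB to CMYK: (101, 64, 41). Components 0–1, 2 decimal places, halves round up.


R'=101/255≈0.3961, G'=64/255≈0.2510, B'=41/255≈0.1608
K = 1 - max(R',G',B') = 1 - 101/255 = 154/255 = 0.60392… → 0.60
(1-R'-K)/(1-K) simplifies to (max-R)/max with max = 101:
C = (101-101)/101 = 0/101 = 0 → 0.00
M = (101-64)/101 = 37/101 = 0.36633… → 0.37
Y = (101-41)/101 = 60/101 = 0.59405… → 0.59
= CMYK(0.00, 0.37, 0.59, 0.60)


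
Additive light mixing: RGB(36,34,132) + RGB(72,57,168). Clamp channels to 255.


Additive: each channel = min(255, C₁+C₂)
R: 36+72 = 108 → 108
G: 34+57 = 91 → 91
B: 132+168 = 300 → 255
= RGB(108, 91, 255)


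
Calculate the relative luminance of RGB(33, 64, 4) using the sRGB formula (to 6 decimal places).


Linearize each channel (sRGB transfer function): c = v/255; c_lin = c/12.92 if c ≤ 0.04045, else ((c+0.055)/1.055)^2.4
  R: 33/255 ≈ 0.129412 > 0.04045 → ((0.129412+0.055)/1.055)^2.4 ≈ 0.015209
  G: 64/255 ≈ 0.250980 > 0.04045 → ((0.250980+0.055)/1.055)^2.4 ≈ 0.051269
  B: 4/255 ≈ 0.015686 ≤ 0.04045 → 0.015686/12.92 ≈ 0.001214
R_lin = 0.015209, G_lin = 0.051269, B_lin = 0.001214
L = 0.2126×R + 0.7152×G + 0.0722×B
L = 0.2126×0.015209 + 0.7152×0.051269 + 0.0722×0.001214
L ≈ 0.039989


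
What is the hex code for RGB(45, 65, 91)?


R = 45 → 2D (hex)
G = 65 → 41 (hex)
B = 91 → 5B (hex)
Hex = #2D415B


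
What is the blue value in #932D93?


Color: #932D93
R = 93 = 147
G = 2D = 45
B = 93 = 147
Blue = 147


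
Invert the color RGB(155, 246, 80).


Invert: (255-R, 255-G, 255-B)
R: 255-155 = 100
G: 255-246 = 9
B: 255-80 = 175
= RGB(100, 9, 175)


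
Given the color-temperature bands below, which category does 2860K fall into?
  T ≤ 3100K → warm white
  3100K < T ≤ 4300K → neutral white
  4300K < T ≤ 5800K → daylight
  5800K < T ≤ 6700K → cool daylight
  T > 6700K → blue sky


Temperature: 2860K
2860K ≤ 3100K → warm white
Classification: warm white


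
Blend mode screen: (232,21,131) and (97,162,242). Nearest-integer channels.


Screen: C = 255 - (255-A)×(255-B)/255, rounded to nearest integer
R: 255 - (255-232)×(255-97)/255 = 255 - 3634/255 ≈ 255 - 14.251 = 240.749 → 241
G: 255 - (255-21)×(255-162)/255 = 255 - 21762/255 ≈ 255 - 85.341 = 169.659 → 170
B: 255 - (255-131)×(255-242)/255 = 255 - 1612/255 ≈ 255 - 6.322 = 248.678 → 249
= RGB(241, 170, 249)


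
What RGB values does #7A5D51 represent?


7A → 122 (R)
5D → 93 (G)
51 → 81 (B)
= RGB(122, 93, 81)


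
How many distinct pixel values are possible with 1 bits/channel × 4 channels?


Total bits = 1 bits/channel × 4 channels = 4 bits
Distinct pixel values = 2^4
= 16 pixel values


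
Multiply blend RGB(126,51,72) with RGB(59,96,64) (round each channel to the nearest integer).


Multiply: C = A×B/255, rounded to nearest integer
R: 126×59/255 = 7434/255 ≈ 29.153 → 29
G: 51×96/255 = 4896/255 ≈ 19.200 → 19
B: 72×64/255 = 4608/255 ≈ 18.071 → 18
= RGB(29, 19, 18)


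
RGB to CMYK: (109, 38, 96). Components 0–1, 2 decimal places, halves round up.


R'=109/255≈0.4275, G'=38/255≈0.1490, B'=96/255≈0.3765
K = 1 - max(R',G',B') = 1 - 109/255 = 146/255 = 0.57254… → 0.57
(1-R'-K)/(1-K) simplifies to (max-R)/max with max = 109:
C = (109-109)/109 = 0/109 = 0 → 0.00
M = (109-38)/109 = 71/109 = 0.65137… → 0.65
Y = (109-96)/109 = 13/109 = 0.11926… → 0.12
= CMYK(0.00, 0.65, 0.12, 0.57)


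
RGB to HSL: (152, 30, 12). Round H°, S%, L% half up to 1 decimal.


Normalize: R'=152/255≈0.5961, G'=30/255≈0.1176, B'=12/255≈0.0471
Max=152/255, Min=12/255, Δ=Max-Min=140/255
L = (Max+Min)/2 = (152+12)/510 = 164/510 = 0.32156… → L = 32.2%
L ≤ 0.5 → S = Δ/(Max+Min) = 140/(152+12) = 140/164 = 0.85365… → S = 85.4%
(the 1/255 factors cancel in S and H, so raw channel differences can be used)
Max is R' → H = 60 × (((G-B)/Δ) mod 6) = 60 × (((30-12)/140) mod 6)
  18/140 = 0.1285…
  H = 60 × 0.1285… = 7.714…° → H = 7.7°
= HSL(7.7°, 85.4%, 32.2%)


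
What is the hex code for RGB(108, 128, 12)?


R = 108 → 6C (hex)
G = 128 → 80 (hex)
B = 12 → 0C (hex)
Hex = #6C800C


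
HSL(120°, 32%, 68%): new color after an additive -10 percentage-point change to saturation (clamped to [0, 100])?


Original S = 32%
Adjustment = -10 percentage points
New S = 32 + (-10) = 22
Clamp to [0, 100] → 22
= HSL(120°, 22%, 68%)


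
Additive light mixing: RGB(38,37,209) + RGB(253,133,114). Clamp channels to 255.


Additive: each channel = min(255, C₁+C₂)
R: 38+253 = 291 → 255
G: 37+133 = 170 → 170
B: 209+114 = 323 → 255
= RGB(255, 170, 255)


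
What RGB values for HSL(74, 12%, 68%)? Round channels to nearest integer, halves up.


H=74°, S=0.12, L=0.68
C = (1-|2L-1|)×S = (1-|0.36|)×0.12 = 0.0768
H' = H/60 = 74/60 ≈ 1.2333; X = C×(1-|H' mod 2 - 1|) = 0.05888
m = L - C/2 = 0.68 - 0.0384 = 0.6416
Sector ⌊H'⌋ = 1 → (R',G',B') = (0.05888, 0.0768, 0.0)
RGB = ((R'+m)×255, (G'+m)×255, (B'+m)×255) = (178.6224, 183.192, 163.608)
Round half up → RGB(179, 183, 164)


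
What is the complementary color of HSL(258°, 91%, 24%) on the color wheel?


Complement = opposite side of color wheel = hue + 180°
H' = (258 + 180) mod 360 = 78°
S and L unchanged.
= HSL(78°, 91%, 24%)


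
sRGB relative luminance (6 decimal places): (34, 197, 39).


Linearize each channel (sRGB transfer function): c = v/255; c_lin = c/12.92 if c ≤ 0.04045, else ((c+0.055)/1.055)^2.4
  R: 34/255 ≈ 0.133333 > 0.04045 → ((0.133333+0.055)/1.055)^2.4 ≈ 0.015996
  G: 197/255 ≈ 0.772549 > 0.04045 → ((0.772549+0.055)/1.055)^2.4 ≈ 0.558340
  B: 39/255 ≈ 0.152941 > 0.04045 → ((0.152941+0.055)/1.055)^2.4 ≈ 0.020289
R_lin = 0.015996, G_lin = 0.558340, B_lin = 0.020289
L = 0.2126×R + 0.7152×G + 0.0722×B
L = 0.2126×0.015996 + 0.7152×0.558340 + 0.0722×0.020289
L ≈ 0.404191


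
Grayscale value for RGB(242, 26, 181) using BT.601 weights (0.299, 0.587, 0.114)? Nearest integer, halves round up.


Gray = 0.299×R + 0.587×G + 0.114×B
Gray = 0.299×242 + 0.587×26 + 0.114×181
Gray = 72.358 + 15.262 + 20.634
Gray = 108.254 → round half up → 108
Gray = 108


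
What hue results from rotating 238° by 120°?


New hue = (H + rotation) mod 360
New hue = (238 + 120) mod 360
= 358 mod 360
= 358°


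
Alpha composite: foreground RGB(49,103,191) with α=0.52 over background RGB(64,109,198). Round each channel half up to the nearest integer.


C = α×F + (1-α)×B, with 1-α = 0.48
R: 0.52×49 + 0.48×64 = 25.48 + 30.72 = 56.20 → 56
G: 0.52×103 + 0.48×109 = 53.56 + 52.32 = 105.88 → 106
B: 0.52×191 + 0.48×198 = 99.32 + 95.04 = 194.36 → 194
= RGB(56, 106, 194)


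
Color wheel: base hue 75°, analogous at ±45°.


Base hue: 75°
Left analog: (75 - 45) mod 360 = 30°
Right analog: (75 + 45) mod 360 = 120°
Analogous hues = 30° and 120°


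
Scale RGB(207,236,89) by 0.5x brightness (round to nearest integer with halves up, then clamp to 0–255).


Multiply each channel by 0.5, round half up, clamp to [0, 255]
R: 207×0.5 = 103.5 → round → 104
G: 236×0.5 = 118
B: 89×0.5 = 44.5 → round → 45
= RGB(104, 118, 45)


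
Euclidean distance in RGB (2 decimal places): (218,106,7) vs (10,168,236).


d = √[(R₁-R₂)² + (G₁-G₂)² + (B₁-B₂)²]
d = √[(218-10)² + (106-168)² + (7-236)²]
d = √[43264 + 3844 + 52441]
d = √99549
d ≈ 315.51


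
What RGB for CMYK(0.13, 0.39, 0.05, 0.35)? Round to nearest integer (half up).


R = 255 × (1-C) × (1-K) = 255 × 0.87 × 0.65 = 144.2025 → 144
G = 255 × (1-M) × (1-K) = 255 × 0.61 × 0.65 = 101.1075 → 101
B = 255 × (1-Y) × (1-K) = 255 × 0.95 × 0.65 = 157.4625 → 157
= RGB(144, 101, 157)


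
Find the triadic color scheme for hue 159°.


Triadic: equally spaced at 120° intervals
H1 = 159°
H2 = (159 + 120) mod 360 = 279°
H3 = (159 + 240) mod 360 = 39°
Triadic = 159°, 279°, 39°


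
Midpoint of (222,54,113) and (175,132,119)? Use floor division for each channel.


Midpoint: each channel = ⌊(C₁+C₂)/2⌋
R: ⌊(222+175)/2⌋ = 198
G: ⌊(54+132)/2⌋ = 93
B: ⌊(113+119)/2⌋ = 116
= RGB(198, 93, 116)


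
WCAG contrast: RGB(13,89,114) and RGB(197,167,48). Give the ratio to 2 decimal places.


Linearize each sRGB channel c=v/255: c/12.92 if c ≤ 0.04045 else ((c+0.055)/1.055)^2.4
L = 0.2126×R_lin + 0.7152×G_lin + 0.0722×B_lin
Color 1 (13,89,114):
  R=13: 13/255≈0.0510 > 0.04045 → ((0.0510+0.055)/1.055)^2.4 ≈ 0.00402
  G=89: 89/255≈0.3490 > 0.04045 → ((0.3490+0.055)/1.055)^2.4 ≈ 0.09990
  B=114: 114/255≈0.4471 > 0.04045 → ((0.4471+0.055)/1.055)^2.4 ≈ 0.16827
  L1 = 0.2126×0.00402 + 0.7152×0.09990 + 0.0722×0.16827 ≈ 0.08445
Color 2 (197,167,48):
  R=197: 197/255≈0.7725 > 0.04045 → ((0.7725+0.055)/1.055)^2.4 ≈ 0.55834
  G=167: 167/255≈0.6549 > 0.04045 → ((0.6549+0.055)/1.055)^2.4 ≈ 0.38643
  B=48: 48/255≈0.1882 > 0.04045 → ((0.1882+0.055)/1.055)^2.4 ≈ 0.02956
  L2 = 0.2126×0.55834 + 0.7152×0.38643 + 0.0722×0.02956 ≈ 0.39721
Lighter = 0.39721, Darker = 0.08445
Ratio = (L_lighter + 0.05) / (L_darker + 0.05)
Ratio = (0.39721 + 0.05) / (0.08445 + 0.05) = 0.44721 / 0.13445 ≈ 3.3262
Ratio ≈ 3.33:1


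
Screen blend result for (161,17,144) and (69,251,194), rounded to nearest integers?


Screen: C = 255 - (255-A)×(255-B)/255, rounded to nearest integer
R: 255 - (255-161)×(255-69)/255 = 255 - 17484/255 ≈ 255 - 68.565 = 186.435 → 186
G: 255 - (255-17)×(255-251)/255 = 255 - 952/255 ≈ 255 - 3.733 = 251.267 → 251
B: 255 - (255-144)×(255-194)/255 = 255 - 6771/255 ≈ 255 - 26.553 = 228.447 → 228
= RGB(186, 251, 228)


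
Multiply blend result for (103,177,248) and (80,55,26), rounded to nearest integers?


Multiply: C = A×B/255, rounded to nearest integer
R: 103×80/255 = 8240/255 ≈ 32.314 → 32
G: 177×55/255 = 9735/255 ≈ 38.176 → 38
B: 248×26/255 = 6448/255 ≈ 25.286 → 25
= RGB(32, 38, 25)


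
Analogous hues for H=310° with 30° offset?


Base hue: 310°
Left analog: (310 - 30) mod 360 = 280°
Right analog: (310 + 30) mod 360 = 340°
Analogous hues = 280° and 340°


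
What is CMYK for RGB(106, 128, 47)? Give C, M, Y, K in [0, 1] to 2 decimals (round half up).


R'=106/255≈0.4157, G'=128/255≈0.5020, B'=47/255≈0.1843
K = 1 - max(R',G',B') = 1 - 128/255 = 127/255 = 0.49803… → 0.50
(1-R'-K)/(1-K) simplifies to (max-R)/max with max = 128:
C = (128-106)/128 = 22/128 = 0.17187… → 0.17
M = (128-128)/128 = 0/128 = 0 → 0.00
Y = (128-47)/128 = 81/128 = 0.63281… → 0.63
= CMYK(0.17, 0.00, 0.63, 0.50)


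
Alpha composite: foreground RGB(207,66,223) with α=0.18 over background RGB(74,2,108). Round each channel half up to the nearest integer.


C = α×F + (1-α)×B, with 1-α = 0.82
R: 0.18×207 + 0.82×74 = 37.26 + 60.68 = 97.94 → 98
G: 0.18×66 + 0.82×2 = 11.88 + 1.64 = 13.52 → 14
B: 0.18×223 + 0.82×108 = 40.14 + 88.56 = 128.70 → 129
= RGB(98, 14, 129)


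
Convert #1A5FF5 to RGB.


1A → 26 (R)
5F → 95 (G)
F5 → 245 (B)
= RGB(26, 95, 245)
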